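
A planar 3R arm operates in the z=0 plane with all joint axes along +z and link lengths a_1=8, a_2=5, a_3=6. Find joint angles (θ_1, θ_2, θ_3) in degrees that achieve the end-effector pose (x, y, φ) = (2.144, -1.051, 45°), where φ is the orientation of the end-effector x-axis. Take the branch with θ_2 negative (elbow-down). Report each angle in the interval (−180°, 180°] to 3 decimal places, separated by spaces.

-73.249 -135.005 -106.746

wrist centre = target − a_3·(cos φ, sin φ) = (-2.0986, -5.2936)
cos θ_2 = (32.4269−8²−5²)/(2·8·5) = -0.7072; θ_2 = -135.0046° (elbow-down)
β = atan2(-5.2936,-2.0986) = -111.6256°; ψ = atan2(-3.5353,4.4642) = -38.3762°
θ_1 = β − ψ = -73.2494°
θ_3 = φ − θ_1 − θ_2 = -106.7460° (wrapped to (-180°,180°])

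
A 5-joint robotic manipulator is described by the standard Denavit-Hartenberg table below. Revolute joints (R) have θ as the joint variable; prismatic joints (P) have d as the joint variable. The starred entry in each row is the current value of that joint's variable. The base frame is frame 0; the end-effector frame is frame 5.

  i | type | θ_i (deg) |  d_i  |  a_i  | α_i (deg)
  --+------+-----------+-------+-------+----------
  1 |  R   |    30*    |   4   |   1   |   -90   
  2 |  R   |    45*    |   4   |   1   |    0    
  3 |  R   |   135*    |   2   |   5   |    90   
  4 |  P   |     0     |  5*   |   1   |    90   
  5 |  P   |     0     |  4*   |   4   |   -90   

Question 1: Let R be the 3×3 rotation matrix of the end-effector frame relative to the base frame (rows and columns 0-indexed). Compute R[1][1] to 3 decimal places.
End-effector y-axis (col 1 of R) = (-0.5000,0.8660,0.0000)
R[1][1] = 0.8660

0.866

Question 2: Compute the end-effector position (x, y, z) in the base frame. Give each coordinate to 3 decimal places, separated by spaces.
after link 1: o_1 = (0.8660, 0.5000, 4.0000)
after link 2: o_2 = (-0.5216, 4.3177, 3.2929)
after link 3: o_3 = (-5.8517, 3.5497, 3.2929)
after link 4: o_4 = (-6.7178, 3.0497, -1.7071)
after link 5: o_5 = (-8.1819, -2.4144, -1.7071)

-8.182 -2.414 -1.707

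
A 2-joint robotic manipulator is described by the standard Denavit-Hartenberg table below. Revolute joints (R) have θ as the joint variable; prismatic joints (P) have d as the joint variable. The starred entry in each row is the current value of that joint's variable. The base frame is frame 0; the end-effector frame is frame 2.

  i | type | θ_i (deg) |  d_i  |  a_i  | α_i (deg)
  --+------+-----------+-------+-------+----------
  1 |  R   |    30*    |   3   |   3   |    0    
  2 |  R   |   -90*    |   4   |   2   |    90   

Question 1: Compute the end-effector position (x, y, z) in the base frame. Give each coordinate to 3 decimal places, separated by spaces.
after link 1: o_1 = (2.5981, 1.5000, 3.0000)
after link 2: o_2 = (3.5981, -0.2321, 7.0000)

3.598 -0.232 7.000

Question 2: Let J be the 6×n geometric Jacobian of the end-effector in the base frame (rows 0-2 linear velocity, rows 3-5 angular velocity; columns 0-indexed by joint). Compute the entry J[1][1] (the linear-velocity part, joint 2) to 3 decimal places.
axis z_1 = (0.0000,0.0000,1.0000); lever o_n−o_1 = (1.0000,-1.7321,4.0000)
cross product → J_v[:, 1] = (1.7321,1.0000,-0.0000)
J_ω[:, 1] = z_1
entry J[1][1] = 1.0000

1.000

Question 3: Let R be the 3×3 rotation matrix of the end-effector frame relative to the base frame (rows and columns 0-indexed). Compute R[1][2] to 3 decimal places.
-0.500

End-effector z-axis (col 2 of R) = (-0.8660,-0.5000,0.0000)
R[1][2] = -0.5000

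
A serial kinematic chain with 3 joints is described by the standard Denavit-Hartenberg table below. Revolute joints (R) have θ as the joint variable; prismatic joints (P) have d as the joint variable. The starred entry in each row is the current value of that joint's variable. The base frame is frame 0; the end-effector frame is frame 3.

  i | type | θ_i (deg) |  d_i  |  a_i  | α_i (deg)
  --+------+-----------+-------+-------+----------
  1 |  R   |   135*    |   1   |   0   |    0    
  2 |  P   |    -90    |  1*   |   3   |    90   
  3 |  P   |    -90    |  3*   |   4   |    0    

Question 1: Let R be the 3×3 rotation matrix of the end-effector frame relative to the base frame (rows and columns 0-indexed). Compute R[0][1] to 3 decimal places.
End-effector y-axis (col 1 of R) = (0.7071,0.7071,0.0000)
R[0][1] = 0.7071

0.707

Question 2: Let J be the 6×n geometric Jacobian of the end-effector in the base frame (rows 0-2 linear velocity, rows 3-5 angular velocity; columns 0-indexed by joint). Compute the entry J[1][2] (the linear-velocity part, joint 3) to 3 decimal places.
prismatic axis z_2 = (0.7071,-0.7071,0.0000)
J_v[:, 2] = z_2; J_ω[:, 2] = (0,0,0)
entry J[1][2] = -0.7071

-0.707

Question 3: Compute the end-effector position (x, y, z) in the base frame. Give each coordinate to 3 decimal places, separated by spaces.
after link 1: o_1 = (0.0000, 0.0000, 1.0000)
after link 2: o_2 = (2.1213, 2.1213, 2.0000)
after link 3: o_3 = (4.2426, -0.0000, -2.0000)

4.243 -0.000 -2.000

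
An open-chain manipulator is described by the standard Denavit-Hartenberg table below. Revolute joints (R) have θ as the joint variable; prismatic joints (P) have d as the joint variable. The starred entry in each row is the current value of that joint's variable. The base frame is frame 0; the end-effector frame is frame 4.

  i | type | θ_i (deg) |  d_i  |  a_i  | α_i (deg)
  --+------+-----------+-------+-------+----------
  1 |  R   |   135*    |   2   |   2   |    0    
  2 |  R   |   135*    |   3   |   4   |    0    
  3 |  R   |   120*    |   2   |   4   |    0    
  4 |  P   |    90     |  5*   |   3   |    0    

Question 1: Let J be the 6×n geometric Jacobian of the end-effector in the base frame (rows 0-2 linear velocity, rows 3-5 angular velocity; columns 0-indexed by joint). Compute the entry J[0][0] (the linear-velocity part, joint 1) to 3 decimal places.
-2.012

axis z_0 = ẑ; lever o_n−o_0 = (0.5499,2.0123,12.0000)
cross product → J_v[:, 0] = (-2.0123,0.5499,0.0000)
J_ω[:, 0] = z_0
entry J[0][0] = -2.0123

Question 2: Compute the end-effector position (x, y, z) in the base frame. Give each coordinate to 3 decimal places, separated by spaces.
after link 1: o_1 = (-1.4142, 1.4142, 2.0000)
after link 2: o_2 = (-1.4142, -2.5858, 5.0000)
after link 3: o_3 = (2.0499, -0.5858, 7.0000)
after link 4: o_4 = (0.5499, 2.0123, 12.0000)

0.550 2.012 12.000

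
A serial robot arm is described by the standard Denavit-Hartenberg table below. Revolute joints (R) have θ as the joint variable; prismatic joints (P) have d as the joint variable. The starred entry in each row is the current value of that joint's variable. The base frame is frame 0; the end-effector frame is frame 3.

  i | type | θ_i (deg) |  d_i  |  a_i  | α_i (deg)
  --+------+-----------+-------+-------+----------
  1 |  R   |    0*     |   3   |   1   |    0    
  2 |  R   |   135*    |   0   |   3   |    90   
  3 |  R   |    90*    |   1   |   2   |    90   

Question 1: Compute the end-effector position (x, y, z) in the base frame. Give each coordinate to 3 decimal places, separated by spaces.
-0.414 2.828 5.000

after link 1: o_1 = (1.0000, 0.0000, 3.0000)
after link 2: o_2 = (-1.1213, 2.1213, 3.0000)
after link 3: o_3 = (-0.4142, 2.8284, 5.0000)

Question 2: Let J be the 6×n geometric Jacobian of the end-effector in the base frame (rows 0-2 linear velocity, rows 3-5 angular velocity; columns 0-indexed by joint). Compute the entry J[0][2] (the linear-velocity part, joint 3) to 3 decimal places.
axis z_2 = (0.7071,0.7071,0.0000); lever o_n−o_2 = (0.7071,0.7071,2.0000)
cross product → J_v[:, 2] = (1.4142,-1.4142,0.0000)
J_ω[:, 2] = z_2
entry J[0][2] = 1.4142

1.414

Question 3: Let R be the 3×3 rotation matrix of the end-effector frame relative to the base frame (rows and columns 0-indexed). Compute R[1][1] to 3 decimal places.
0.707

End-effector y-axis (col 1 of R) = (0.7071,0.7071,0.0000)
R[1][1] = 0.7071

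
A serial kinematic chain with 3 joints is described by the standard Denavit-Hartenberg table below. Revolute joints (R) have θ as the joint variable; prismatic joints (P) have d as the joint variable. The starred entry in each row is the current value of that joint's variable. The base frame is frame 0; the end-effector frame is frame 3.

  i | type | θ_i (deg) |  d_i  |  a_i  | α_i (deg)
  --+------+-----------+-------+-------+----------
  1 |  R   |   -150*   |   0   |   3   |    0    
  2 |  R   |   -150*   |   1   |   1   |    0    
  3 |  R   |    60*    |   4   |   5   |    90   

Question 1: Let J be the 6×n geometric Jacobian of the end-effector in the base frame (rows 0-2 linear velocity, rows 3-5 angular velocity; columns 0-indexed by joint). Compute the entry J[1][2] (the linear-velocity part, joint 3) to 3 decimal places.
axis z_2 = (0.0000,0.0000,1.0000); lever o_n−o_2 = (-2.5000,4.3301,4.0000)
cross product → J_v[:, 2] = (-4.3301,-2.5000,0.0000)
J_ω[:, 2] = z_2
entry J[1][2] = -2.5000

-2.500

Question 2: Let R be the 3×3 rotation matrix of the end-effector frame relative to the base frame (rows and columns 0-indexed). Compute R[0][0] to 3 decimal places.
End-effector x-axis (col 0 of R) = (-0.5000,0.8660,0.0000)
R[0][0] = -0.5000

-0.500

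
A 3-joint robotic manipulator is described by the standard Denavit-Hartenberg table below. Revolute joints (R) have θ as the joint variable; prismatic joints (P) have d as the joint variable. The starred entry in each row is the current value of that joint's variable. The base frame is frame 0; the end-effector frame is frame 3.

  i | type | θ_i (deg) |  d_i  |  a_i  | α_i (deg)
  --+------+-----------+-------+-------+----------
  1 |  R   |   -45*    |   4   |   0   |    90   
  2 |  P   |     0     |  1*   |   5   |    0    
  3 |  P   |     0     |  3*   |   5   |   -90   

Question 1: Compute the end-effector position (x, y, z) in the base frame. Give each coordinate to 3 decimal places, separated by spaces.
4.243 -9.899 4.000

after link 1: o_1 = (0.0000, 0.0000, 4.0000)
after link 2: o_2 = (2.8284, -4.2426, 4.0000)
after link 3: o_3 = (4.2426, -9.8995, 4.0000)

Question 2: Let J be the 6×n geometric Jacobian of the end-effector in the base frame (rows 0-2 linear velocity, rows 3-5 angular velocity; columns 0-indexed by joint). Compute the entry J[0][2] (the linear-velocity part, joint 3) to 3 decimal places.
-0.707

prismatic axis z_2 = (-0.7071,-0.7071,0.0000)
J_v[:, 2] = z_2; J_ω[:, 2] = (0,0,0)
entry J[0][2] = -0.7071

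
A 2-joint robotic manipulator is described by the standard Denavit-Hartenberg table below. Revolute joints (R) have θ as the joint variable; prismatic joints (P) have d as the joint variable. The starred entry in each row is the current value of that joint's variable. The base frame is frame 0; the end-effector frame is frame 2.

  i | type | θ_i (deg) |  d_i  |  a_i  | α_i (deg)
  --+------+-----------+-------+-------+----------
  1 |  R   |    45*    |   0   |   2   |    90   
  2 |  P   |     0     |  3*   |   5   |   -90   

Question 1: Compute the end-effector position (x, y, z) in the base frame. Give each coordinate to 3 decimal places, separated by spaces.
after link 1: o_1 = (1.4142, 1.4142, 0.0000)
after link 2: o_2 = (7.0711, 2.8284, 0.0000)

7.071 2.828 0.000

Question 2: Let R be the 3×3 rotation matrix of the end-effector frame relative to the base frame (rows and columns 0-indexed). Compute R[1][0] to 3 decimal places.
End-effector x-axis (col 0 of R) = (0.7071,0.7071,0.0000)
R[1][0] = 0.7071

0.707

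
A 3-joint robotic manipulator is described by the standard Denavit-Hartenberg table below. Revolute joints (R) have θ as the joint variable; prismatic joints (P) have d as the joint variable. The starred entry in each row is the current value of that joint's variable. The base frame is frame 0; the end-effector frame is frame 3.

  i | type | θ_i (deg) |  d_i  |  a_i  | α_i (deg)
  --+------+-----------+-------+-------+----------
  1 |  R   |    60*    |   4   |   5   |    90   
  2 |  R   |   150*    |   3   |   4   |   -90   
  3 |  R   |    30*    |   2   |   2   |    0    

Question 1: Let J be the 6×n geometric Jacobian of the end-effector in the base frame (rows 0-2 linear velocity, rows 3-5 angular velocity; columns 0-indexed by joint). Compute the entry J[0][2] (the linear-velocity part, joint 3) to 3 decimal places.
axis z_2 = (-0.2500,-0.4330,-0.8660); lever o_n−o_2 = (-2.1160,-1.6651,-0.8660)
cross product → J_v[:, 2] = (-1.0670,1.6160,-0.5000)
J_ω[:, 2] = z_2
entry J[0][2] = -1.0670

-1.067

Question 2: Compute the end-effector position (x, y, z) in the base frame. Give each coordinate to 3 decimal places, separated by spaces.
after link 1: o_1 = (2.5000, 4.3301, 4.0000)
after link 2: o_2 = (3.3660, -0.1699, 6.0000)
after link 3: o_3 = (1.2500, -1.8349, 5.1340)

1.250 -1.835 5.134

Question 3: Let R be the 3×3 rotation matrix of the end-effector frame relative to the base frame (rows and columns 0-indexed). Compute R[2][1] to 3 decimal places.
End-effector y-axis (col 1 of R) = (-0.5335,0.8080,-0.2500)
R[2][1] = -0.2500

-0.250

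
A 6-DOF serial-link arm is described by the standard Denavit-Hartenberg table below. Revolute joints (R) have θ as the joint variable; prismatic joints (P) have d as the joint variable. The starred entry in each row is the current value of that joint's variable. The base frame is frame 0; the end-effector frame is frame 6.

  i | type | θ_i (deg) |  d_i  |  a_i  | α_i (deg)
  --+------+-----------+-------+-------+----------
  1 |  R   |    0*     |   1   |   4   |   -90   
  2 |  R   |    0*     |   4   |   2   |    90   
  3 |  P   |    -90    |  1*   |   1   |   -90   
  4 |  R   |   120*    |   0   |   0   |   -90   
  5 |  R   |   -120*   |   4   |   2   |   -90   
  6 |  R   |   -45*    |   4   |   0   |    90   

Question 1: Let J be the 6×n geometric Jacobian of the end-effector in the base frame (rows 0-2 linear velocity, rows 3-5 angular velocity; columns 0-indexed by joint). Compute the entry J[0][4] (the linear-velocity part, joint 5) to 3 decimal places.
-2.464

axis z_4 = (-0.0000,0.8660,0.5000); lever o_n−o_4 = (3.7321,4.6962,-0.1340)
cross product → J_v[:, 4] = (-2.4641,1.8660,-3.2321)
J_ω[:, 4] = z_4
entry J[0][4] = -2.4641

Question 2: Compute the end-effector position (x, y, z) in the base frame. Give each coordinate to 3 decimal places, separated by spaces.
9.732 7.696 1.866

after link 1: o_1 = (4.0000, 0.0000, 1.0000)
after link 2: o_2 = (6.0000, 4.0000, 1.0000)
after link 3: o_3 = (6.0000, 3.0000, 2.0000)
after link 4: o_4 = (6.0000, 3.0000, 2.0000)
after link 5: o_5 = (7.7321, 5.9641, 4.8660)
after link 6: o_6 = (9.7321, 7.6962, 1.8660)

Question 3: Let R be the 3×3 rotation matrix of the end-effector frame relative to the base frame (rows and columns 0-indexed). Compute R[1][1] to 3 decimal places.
End-effector y-axis (col 1 of R) = (0.5000,0.4330,-0.7500)
R[1][1] = 0.4330

0.433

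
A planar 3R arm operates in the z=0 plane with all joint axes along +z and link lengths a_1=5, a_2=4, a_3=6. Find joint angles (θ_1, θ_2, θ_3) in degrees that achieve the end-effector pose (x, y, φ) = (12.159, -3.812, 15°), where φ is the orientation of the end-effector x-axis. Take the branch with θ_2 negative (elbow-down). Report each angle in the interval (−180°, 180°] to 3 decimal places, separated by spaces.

-20.261 -45.017 80.279

wrist centre = target − a_3·(cos φ, sin φ) = (6.3634, -5.3649)
cos θ_2 = (69.2757−5²−4²)/(2·5·4) = 0.7069; θ_2 = -45.0173° (elbow-down)
β = atan2(-5.3649,6.3634) = -40.1337°; ψ = atan2(-2.8293,7.8276) = -19.8724°
θ_1 = β − ψ = -20.2613°
θ_3 = φ − θ_1 − θ_2 = 80.2785° (wrapped to (-180°,180°])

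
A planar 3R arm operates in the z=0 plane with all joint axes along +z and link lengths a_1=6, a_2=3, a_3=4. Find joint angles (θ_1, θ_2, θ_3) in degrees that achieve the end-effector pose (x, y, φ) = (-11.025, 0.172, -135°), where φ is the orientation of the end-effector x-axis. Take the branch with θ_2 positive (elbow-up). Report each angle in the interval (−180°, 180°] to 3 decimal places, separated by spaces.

150.008 29.970 45.022

wrist centre = target − a_3·(cos φ, sin φ) = (-8.1966, 3.0004)
cos θ_2 = (76.1864−6²−3²)/(2·6·3) = 0.8663; θ_2 = 29.9699° (elbow-up)
β = atan2(3.0004,-8.1966) = 159.8944°; ψ = atan2(1.4986,8.5989) = 9.8864°
θ_1 = β − ψ = 150.0080°
θ_3 = φ − θ_1 − θ_2 = 45.0221° (wrapped to (-180°,180°])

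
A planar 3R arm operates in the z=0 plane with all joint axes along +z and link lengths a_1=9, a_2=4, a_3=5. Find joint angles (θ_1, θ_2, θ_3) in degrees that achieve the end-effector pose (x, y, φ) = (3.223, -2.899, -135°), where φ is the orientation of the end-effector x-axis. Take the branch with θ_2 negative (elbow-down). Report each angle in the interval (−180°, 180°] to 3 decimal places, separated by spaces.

30.001 -135.006 -29.995

wrist centre = target − a_3·(cos φ, sin φ) = (6.7585, 0.6365)
cos θ_2 = (46.0830−9²−4²)/(2·9·4) = -0.7072; θ_2 = -135.0060° (elbow-down)
β = atan2(0.6365,6.7585) = 5.3804°; ψ = atan2(-2.8281,6.1713) = -24.6207°
θ_1 = β − ψ = 30.0011°
θ_3 = φ − θ_1 − θ_2 = -29.9951° (wrapped to (-180°,180°])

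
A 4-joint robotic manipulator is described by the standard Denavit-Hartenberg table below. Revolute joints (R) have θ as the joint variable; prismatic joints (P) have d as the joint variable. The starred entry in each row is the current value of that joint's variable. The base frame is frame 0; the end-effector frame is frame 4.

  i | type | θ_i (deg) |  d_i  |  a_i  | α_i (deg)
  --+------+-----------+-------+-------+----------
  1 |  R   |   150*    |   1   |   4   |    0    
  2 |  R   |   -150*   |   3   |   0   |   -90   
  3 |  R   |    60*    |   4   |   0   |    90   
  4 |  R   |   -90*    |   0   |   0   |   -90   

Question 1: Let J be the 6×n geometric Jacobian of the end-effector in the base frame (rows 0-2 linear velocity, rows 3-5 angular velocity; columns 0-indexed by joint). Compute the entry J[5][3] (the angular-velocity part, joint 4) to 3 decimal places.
0.500

axis z_3 = (0.8660,0.0000,0.5000); lever o_n−o_3 = (0.0000,0.0000,0.0000)
cross product → J_v[:, 3] = (0.0000,0.0000,0.0000)
J_ω[:, 3] = z_3
entry J[5][3] = 0.5000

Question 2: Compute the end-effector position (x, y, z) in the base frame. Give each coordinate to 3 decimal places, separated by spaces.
after link 1: o_1 = (-3.4641, 2.0000, 1.0000)
after link 2: o_2 = (-3.4641, 2.0000, 4.0000)
after link 3: o_3 = (-3.4641, 6.0000, 4.0000)
after link 4: o_4 = (-3.4641, 6.0000, 4.0000)

-3.464 6.000 4.000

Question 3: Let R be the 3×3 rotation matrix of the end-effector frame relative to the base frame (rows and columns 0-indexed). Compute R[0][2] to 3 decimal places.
0.500

End-effector z-axis (col 2 of R) = (0.5000,0.0000,-0.8660)
R[0][2] = 0.5000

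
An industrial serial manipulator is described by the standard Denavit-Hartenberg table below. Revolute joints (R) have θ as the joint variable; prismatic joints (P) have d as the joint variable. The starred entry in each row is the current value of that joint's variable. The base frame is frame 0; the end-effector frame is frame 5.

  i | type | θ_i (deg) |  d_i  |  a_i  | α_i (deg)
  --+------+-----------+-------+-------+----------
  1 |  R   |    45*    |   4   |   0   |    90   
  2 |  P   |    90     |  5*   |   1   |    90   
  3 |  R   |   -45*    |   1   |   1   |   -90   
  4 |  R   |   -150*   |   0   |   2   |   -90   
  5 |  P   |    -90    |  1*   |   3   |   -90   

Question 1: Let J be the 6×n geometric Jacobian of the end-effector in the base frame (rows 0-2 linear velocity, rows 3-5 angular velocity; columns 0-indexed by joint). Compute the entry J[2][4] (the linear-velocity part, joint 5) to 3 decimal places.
0.354

prismatic axis z_4 = (0.3624,0.8624,0.3536)
J_v[:, 4] = z_4; J_ω[:, 4] = (0,0,0)
entry J[2][4] = 0.3536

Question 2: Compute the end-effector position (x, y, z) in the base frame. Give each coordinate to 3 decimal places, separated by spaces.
after link 1: o_1 = (0.0000, 0.0000, 4.0000)
after link 2: o_2 = (3.5355, -3.5355, 5.0000)
after link 3: o_3 = (3.7426, -2.3284, 5.7071)
after link 4: o_4 = (5.3158, -2.4873, 4.4824)
after link 5: o_5 = (7.1781, -3.1250, 6.9572)

7.178 -3.125 6.957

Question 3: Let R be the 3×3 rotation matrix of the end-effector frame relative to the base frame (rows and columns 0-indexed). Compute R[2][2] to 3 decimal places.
-0.612

End-effector z-axis (col 2 of R) = (0.7866,-0.0795,-0.6124)
R[2][2] = -0.6124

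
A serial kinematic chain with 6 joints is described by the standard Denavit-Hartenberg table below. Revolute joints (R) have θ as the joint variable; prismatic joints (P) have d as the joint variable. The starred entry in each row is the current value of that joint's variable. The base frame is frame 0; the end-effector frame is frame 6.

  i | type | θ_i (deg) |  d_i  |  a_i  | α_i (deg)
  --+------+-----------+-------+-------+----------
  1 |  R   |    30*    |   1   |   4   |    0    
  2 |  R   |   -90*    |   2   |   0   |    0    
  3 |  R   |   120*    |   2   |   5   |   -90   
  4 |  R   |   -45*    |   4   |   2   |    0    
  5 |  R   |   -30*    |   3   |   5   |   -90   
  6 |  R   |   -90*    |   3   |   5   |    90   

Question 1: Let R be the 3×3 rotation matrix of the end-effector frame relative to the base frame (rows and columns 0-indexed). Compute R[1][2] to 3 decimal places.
End-effector z-axis (col 2 of R) = (-0.1294,-0.2241,-0.9659)
R[1][2] = -0.2241

-0.224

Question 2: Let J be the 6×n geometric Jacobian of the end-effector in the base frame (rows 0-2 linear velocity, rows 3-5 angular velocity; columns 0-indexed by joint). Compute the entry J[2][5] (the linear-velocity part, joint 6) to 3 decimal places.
axis z_5 = (0.4830,0.8365,-0.2588); lever o_n−o_5 = (-2.8812,5.0095,-0.7765)
cross product → J_v[:, 5] = (0.6470,1.1207,4.8296)
J_ω[:, 5] = z_5
entry J[2][5] = 4.8296

4.830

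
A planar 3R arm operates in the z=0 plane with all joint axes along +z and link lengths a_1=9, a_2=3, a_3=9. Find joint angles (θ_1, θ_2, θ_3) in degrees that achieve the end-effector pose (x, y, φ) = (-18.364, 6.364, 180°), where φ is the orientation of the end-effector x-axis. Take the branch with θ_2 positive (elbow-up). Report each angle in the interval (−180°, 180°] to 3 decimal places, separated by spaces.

135.000 44.998 0.001

wrist centre = target − a_3·(cos φ, sin φ) = (-9.3640, 6.3640)
cos θ_2 = (128.1850−9²−3²)/(2·9·3) = 0.7071; θ_2 = 44.9982° (elbow-up)
β = atan2(6.3640,-9.3640) = 145.7990°; ψ = atan2(2.1213,11.1214) = 10.7987°
θ_1 = β − ψ = 135.0004°
θ_3 = φ − θ_1 − θ_2 = 0.0015° (wrapped to (-180°,180°])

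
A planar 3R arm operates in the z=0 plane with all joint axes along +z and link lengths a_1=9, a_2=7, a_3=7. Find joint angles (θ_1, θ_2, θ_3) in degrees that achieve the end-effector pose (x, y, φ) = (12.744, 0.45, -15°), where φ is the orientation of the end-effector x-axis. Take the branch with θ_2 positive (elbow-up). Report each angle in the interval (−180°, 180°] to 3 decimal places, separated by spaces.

-29.998 134.999 -120.001

wrist centre = target − a_3·(cos φ, sin φ) = (5.9825, 2.2617)
cos θ_2 = (40.9060−9²−7²)/(2·9·7) = -0.7071; θ_2 = 134.9991° (elbow-up)
β = atan2(2.2617,5.9825) = 20.7095°; ψ = atan2(4.9498,4.0503) = 50.7073°
θ_1 = β − ψ = -29.9979°
θ_3 = φ − θ_1 − θ_2 = -120.0012° (wrapped to (-180°,180°])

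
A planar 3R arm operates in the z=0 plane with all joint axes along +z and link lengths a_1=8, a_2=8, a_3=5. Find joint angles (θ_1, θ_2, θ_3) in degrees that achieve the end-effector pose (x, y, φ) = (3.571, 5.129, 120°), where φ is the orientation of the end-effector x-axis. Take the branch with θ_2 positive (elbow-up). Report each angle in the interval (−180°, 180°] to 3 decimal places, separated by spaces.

wrist centre = target − a_3·(cos φ, sin φ) = (6.0710, 0.7989)
cos θ_2 = (37.4952−8²−8²)/(2·8·8) = -0.7071; θ_2 = 134.9969° (elbow-up)
β = atan2(0.7989,6.0710) = 7.4964°; ψ = atan2(5.6572,2.3435) = 67.4984°
θ_1 = β − ψ = -60.0021°
θ_3 = φ − θ_1 − θ_2 = 45.0052° (wrapped to (-180°,180°])

-60.002 134.997 45.005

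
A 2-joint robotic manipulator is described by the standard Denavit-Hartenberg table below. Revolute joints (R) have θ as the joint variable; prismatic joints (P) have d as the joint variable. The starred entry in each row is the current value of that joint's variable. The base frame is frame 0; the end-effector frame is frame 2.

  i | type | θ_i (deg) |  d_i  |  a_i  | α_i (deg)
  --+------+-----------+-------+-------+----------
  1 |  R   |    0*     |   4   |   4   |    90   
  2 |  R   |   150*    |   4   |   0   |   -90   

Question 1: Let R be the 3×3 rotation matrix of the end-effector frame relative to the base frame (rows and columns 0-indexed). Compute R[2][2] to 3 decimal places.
End-effector z-axis (col 2 of R) = (-0.5000,-0.0000,-0.8660)
R[2][2] = -0.8660

-0.866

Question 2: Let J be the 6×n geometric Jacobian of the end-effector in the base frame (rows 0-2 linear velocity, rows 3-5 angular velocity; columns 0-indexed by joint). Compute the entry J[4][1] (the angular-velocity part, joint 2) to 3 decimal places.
axis z_1 = (0.0000,-1.0000,0.0000); lever o_n−o_1 = (0.0000,-4.0000,0.0000)
cross product → J_v[:, 1] = (0.0000,0.0000,0.0000)
J_ω[:, 1] = z_1
entry J[4][1] = -1.0000

-1.000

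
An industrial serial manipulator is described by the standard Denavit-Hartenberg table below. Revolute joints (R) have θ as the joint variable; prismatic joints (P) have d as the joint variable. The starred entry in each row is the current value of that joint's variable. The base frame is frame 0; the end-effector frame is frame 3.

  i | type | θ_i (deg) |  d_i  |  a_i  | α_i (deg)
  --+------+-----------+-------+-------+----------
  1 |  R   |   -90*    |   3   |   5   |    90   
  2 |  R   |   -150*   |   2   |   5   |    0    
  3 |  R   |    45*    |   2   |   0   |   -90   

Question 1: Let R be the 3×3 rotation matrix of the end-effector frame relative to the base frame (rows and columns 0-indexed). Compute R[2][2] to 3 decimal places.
-0.259

End-effector z-axis (col 2 of R) = (-0.0000,-0.9659,-0.2588)
R[2][2] = -0.2588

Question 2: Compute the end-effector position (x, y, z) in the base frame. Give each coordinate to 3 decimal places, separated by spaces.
after link 1: o_1 = (0.0000, -5.0000, 3.0000)
after link 2: o_2 = (-2.0000, -0.6699, 0.5000)
after link 3: o_3 = (-4.0000, -0.6699, 0.5000)

-4.000 -0.670 0.500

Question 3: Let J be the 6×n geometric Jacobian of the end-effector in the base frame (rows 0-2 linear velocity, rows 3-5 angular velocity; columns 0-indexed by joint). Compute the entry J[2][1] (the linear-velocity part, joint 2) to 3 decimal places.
-4.330

axis z_1 = (-1.0000,-0.0000,0.0000); lever o_n−o_1 = (-4.0000,4.3301,-2.5000)
cross product → J_v[:, 1] = (-0.0000,-2.5000,-4.3301)
J_ω[:, 1] = z_1
entry J[2][1] = -4.3301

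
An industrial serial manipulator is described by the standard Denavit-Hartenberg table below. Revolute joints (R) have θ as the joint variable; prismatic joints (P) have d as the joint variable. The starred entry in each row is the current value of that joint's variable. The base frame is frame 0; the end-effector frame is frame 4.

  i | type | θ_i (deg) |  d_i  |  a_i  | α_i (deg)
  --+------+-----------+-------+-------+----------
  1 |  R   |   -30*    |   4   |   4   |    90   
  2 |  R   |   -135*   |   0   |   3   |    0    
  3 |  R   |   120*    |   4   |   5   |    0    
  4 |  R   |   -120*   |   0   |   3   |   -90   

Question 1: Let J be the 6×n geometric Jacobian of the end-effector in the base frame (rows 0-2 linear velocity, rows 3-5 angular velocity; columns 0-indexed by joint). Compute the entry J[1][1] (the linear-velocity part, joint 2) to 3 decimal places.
-2.768

axis z_1 = (-0.5000,-0.8660,0.0000); lever o_n−o_1 = (-1.4917,-3.7576,-5.5367)
cross product → J_v[:, 1] = (4.7950,-2.7684,0.5870)
J_ω[:, 1] = z_1
entry J[1][1] = -2.7684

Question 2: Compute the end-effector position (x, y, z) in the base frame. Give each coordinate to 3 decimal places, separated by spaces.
after link 1: o_1 = (3.4641, -2.0000, 4.0000)
after link 2: o_2 = (1.6270, -0.9393, 1.8787)
after link 3: o_3 = (3.8096, -6.8183, 0.5846)
after link 4: o_4 = (1.9724, -5.7576, -1.5367)

1.972 -5.758 -1.537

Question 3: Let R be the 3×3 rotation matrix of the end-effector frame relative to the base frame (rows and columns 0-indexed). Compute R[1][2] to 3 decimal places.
End-effector z-axis (col 2 of R) = (0.6124,-0.3536,-0.7071)
R[1][2] = -0.3536

-0.354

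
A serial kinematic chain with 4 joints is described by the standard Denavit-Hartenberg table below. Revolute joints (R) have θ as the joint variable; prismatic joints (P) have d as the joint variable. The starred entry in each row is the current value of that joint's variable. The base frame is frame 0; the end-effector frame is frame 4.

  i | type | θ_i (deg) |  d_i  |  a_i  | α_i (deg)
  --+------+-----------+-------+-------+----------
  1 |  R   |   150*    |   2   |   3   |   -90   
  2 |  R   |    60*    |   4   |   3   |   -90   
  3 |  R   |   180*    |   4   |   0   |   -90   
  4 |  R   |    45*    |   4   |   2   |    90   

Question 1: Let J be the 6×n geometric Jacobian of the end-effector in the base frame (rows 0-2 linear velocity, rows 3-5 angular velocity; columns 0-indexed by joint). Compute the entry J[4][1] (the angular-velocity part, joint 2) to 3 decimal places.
-0.866

axis z_1 = (-0.5000,-0.8660,0.0000); lever o_n−o_1 = (-2.7473,-7.6514,-2.6662)
cross product → J_v[:, 1] = (2.3090,-1.3331,1.4465)
J_ω[:, 1] = z_1
entry J[4][1] = -0.8660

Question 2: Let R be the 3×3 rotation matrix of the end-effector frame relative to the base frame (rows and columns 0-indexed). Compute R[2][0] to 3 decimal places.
End-effector x-axis (col 0 of R) = (-0.2241,0.1294,0.9659)
R[2][0] = 0.9659

0.966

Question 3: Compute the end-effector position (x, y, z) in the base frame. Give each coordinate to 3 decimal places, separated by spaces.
-5.345 -6.151 -0.666

after link 1: o_1 = (-2.5981, 1.5000, 2.0000)
after link 2: o_2 = (-5.8971, -1.2141, -0.5981)
after link 3: o_3 = (-2.8971, -2.9462, -2.5981)
after link 4: o_4 = (-5.3454, -6.1514, -0.6662)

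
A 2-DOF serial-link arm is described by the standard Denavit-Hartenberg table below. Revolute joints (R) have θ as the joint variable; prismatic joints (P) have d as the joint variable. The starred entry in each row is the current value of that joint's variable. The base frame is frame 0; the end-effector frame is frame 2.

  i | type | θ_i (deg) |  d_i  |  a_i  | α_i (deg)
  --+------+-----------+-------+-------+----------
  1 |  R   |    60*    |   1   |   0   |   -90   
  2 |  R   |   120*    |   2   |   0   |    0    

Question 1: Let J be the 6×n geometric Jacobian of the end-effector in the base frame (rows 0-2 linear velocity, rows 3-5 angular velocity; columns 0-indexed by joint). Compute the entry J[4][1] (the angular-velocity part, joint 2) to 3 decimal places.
axis z_1 = (-0.8660,0.5000,0.0000); lever o_n−o_1 = (-1.7321,1.0000,0.0000)
cross product → J_v[:, 1] = (0.0000,0.0000,0.0000)
J_ω[:, 1] = z_1
entry J[4][1] = 0.5000

0.500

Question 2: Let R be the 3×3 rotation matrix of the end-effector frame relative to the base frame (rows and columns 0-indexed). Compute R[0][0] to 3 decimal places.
End-effector x-axis (col 0 of R) = (-0.2500,-0.4330,-0.8660)
R[0][0] = -0.2500

-0.250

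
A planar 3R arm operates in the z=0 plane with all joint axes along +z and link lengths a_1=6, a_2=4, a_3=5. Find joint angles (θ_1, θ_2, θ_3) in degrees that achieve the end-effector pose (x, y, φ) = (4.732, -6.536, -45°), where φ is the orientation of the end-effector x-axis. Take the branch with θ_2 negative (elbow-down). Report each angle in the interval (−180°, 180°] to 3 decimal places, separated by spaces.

wrist centre = target − a_3·(cos φ, sin φ) = (1.1965, -3.0005)
cos θ_2 = (10.4343−6²−4²)/(2·6·4) = -0.8660; θ_2 = -149.9915° (elbow-down)
β = atan2(-3.0005,1.1965) = -68.2599°; ψ = atan2(-2.0005,2.5362) = -38.2658°
θ_1 = β − ψ = -29.9940°
θ_3 = φ − θ_1 − θ_2 = 134.9855° (wrapped to (-180°,180°])

-29.994 -149.992 134.986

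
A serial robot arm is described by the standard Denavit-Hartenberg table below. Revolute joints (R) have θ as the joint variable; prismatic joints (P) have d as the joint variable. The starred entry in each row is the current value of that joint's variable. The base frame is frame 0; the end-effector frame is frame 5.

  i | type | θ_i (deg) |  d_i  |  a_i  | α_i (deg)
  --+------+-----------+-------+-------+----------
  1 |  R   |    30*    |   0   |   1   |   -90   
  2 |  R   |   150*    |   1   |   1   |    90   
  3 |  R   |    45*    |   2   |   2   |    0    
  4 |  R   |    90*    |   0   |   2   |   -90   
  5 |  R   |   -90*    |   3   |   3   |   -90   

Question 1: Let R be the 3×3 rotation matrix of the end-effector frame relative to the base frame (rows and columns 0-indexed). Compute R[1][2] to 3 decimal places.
0.919

End-effector z-axis (col 2 of R) = (0.1768,0.9186,0.3536)
R[1][2] = 0.9186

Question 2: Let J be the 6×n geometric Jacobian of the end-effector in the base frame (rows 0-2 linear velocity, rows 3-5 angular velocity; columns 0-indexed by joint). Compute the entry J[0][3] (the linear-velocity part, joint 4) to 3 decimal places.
axis z_3 = (0.4330,0.2500,-0.8660); lever o_n−o_3 = (4.3042,1.6686,-0.8303)
cross product → J_v[:, 3] = (1.2374,-3.3680,-0.3536)
J_ω[:, 3] = z_3
entry J[0][3] = 1.2374

1.237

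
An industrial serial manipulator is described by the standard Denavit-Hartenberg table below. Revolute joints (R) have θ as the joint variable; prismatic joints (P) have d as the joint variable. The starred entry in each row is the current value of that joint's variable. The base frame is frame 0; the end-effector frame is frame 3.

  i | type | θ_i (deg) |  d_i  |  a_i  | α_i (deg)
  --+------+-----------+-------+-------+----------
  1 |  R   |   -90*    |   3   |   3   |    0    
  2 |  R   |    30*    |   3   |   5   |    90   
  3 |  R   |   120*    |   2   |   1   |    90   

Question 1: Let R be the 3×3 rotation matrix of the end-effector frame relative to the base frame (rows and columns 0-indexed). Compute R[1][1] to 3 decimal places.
End-effector y-axis (col 1 of R) = (-0.8660,-0.5000,0.0000)
R[1][1] = -0.5000

-0.500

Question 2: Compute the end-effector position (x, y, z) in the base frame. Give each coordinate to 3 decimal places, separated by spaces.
0.518 -7.897 6.866

after link 1: o_1 = (0.0000, -3.0000, 3.0000)
after link 2: o_2 = (2.5000, -7.3301, 6.0000)
after link 3: o_3 = (0.5179, -7.8971, 6.8660)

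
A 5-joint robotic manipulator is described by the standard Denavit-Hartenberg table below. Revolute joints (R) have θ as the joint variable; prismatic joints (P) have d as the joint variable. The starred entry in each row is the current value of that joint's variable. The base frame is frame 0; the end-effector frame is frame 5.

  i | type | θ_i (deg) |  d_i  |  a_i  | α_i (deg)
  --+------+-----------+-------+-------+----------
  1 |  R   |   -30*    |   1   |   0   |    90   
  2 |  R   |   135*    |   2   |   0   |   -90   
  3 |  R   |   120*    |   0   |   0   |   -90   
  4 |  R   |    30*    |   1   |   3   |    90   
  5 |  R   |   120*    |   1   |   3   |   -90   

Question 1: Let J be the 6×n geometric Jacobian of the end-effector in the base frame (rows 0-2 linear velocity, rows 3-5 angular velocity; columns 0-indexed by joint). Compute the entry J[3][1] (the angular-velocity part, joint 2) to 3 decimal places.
axis z_1 = (-0.5000,-0.8660,0.0000); lever o_n−o_1 = (1.2674,-3.3195,-2.9215)
cross product → J_v[:, 1] = (2.5301,-1.4607,2.7574)
J_ω[:, 1] = z_1
entry J[3][1] = -0.5000

-0.500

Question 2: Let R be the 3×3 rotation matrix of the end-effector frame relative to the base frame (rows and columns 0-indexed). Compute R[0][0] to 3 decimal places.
End-effector x-axis (col 0 of R) = (-0.2304,-0.8000,-0.5540)
R[0][0] = -0.2304

-0.230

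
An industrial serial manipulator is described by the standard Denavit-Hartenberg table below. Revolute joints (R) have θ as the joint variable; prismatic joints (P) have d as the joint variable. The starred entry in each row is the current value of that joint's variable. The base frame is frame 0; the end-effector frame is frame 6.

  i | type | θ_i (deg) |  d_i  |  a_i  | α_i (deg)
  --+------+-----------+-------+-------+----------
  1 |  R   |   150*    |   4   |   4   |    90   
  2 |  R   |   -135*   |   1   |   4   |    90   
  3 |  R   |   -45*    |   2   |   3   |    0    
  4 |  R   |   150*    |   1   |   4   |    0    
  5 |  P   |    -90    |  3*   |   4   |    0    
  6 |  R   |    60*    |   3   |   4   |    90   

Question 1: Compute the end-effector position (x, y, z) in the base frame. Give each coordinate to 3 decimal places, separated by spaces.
11.982 1.905 3.303

after link 1: o_1 = (-3.4641, 2.0000, 4.0000)
after link 2: o_2 = (-0.5146, 1.4518, 1.1716)
after link 3: o_3 = (0.9485, -1.8424, 1.0858)
after link 4: o_4 = (2.8588, 1.5161, 2.5249)
after link 5: o_5 = (7.5795, -0.0140, 1.9142)
after link 6: o_6 = (11.9825, 1.9054, 3.3035)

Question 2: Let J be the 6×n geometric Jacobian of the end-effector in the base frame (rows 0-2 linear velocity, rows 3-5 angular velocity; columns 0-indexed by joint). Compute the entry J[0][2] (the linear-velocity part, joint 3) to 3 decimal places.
axis z_2 = (0.6124,-0.3536,0.7071); lever o_n−o_2 = (12.4971,0.4536,2.1319)
cross product → J_v[:, 2] = (-1.0745,7.5313,4.6962)
J_ω[:, 2] = z_2
entry J[0][2] = -1.0745

-1.074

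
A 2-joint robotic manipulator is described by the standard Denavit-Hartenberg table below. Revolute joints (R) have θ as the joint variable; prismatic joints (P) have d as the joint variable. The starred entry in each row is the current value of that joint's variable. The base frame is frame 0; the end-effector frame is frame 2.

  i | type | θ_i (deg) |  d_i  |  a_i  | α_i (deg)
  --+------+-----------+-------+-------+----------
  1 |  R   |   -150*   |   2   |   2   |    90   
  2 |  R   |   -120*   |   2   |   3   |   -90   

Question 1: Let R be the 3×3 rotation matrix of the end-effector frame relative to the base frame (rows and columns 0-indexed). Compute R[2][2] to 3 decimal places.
End-effector z-axis (col 2 of R) = (-0.7500,-0.4330,-0.5000)
R[2][2] = -0.5000

-0.500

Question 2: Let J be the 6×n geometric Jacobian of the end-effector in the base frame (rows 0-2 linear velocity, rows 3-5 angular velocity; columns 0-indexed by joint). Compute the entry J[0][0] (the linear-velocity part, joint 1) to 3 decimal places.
axis z_0 = ẑ; lever o_n−o_0 = (-1.4330,1.4821,-0.5981)
cross product → J_v[:, 0] = (-1.4821,-1.4330,0.0000)
J_ω[:, 0] = z_0
entry J[0][0] = -1.4821

-1.482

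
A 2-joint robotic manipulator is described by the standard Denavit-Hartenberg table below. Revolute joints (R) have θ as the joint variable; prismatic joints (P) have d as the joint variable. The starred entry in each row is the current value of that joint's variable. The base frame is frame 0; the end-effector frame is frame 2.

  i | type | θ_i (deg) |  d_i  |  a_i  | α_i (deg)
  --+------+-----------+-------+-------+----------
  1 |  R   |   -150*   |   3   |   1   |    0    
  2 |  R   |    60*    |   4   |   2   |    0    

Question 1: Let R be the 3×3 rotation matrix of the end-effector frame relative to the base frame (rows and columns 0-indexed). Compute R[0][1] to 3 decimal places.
1.000

End-effector y-axis (col 1 of R) = (1.0000,-0.0000,0.0000)
R[0][1] = 1.0000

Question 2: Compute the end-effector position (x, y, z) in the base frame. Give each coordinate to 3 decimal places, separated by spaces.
after link 1: o_1 = (-0.8660, -0.5000, 3.0000)
after link 2: o_2 = (-0.8660, -2.5000, 7.0000)

-0.866 -2.500 7.000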